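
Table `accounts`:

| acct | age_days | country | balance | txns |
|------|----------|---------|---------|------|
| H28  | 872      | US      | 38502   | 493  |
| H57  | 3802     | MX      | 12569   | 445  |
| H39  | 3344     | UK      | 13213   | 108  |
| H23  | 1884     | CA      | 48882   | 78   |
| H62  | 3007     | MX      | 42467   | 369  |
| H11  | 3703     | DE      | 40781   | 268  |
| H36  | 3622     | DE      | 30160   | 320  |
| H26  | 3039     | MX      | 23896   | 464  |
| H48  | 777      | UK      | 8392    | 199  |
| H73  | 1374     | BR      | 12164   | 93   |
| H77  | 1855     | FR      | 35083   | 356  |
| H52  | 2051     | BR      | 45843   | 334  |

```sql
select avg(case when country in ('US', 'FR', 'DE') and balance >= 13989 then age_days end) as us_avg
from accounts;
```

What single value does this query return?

2513

acct=H28: ✓ → 872
acct=H57: ✗
acct=H39: ✗
acct=H23: ✗
acct=H62: ✗
acct=H11: ✓ → 3703
acct=H36: ✓ → 3622
acct=H26: ✗
acct=H48: ✗
acct=H73: ✗
acct=H77: ✓ → 1855
acct=H52: ✗
us_avg = (872 + 3703 + 3622 + 1855) / 4 = 2513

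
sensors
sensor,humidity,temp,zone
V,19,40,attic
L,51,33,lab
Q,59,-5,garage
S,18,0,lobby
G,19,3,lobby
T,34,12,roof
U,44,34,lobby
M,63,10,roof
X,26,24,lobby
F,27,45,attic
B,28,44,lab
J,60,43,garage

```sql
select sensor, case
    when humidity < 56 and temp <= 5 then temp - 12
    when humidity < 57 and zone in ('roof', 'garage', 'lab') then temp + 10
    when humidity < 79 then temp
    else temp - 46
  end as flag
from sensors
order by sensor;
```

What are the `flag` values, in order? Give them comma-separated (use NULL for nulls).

54, 45, -9, 43, 43, 10, -5, -12, 22, 34, 40, 24

sensor=B: humidity < 57 and zone in ('roof', 'garage', 'lab') → 54
sensor=F: humidity < 79 → 45
sensor=G: humidity < 56 and temp <= 5 → -9
sensor=J: humidity < 79 → 43
sensor=L: humidity < 57 and zone in ('roof', 'garage', 'lab') → 43
sensor=M: humidity < 79 → 10
sensor=Q: humidity < 79 → -5
sensor=S: humidity < 56 and temp <= 5 → -12
sensor=T: humidity < 57 and zone in ('roof', 'garage', 'lab') → 22
sensor=U: humidity < 79 → 34
sensor=V: humidity < 79 → 40
sensor=X: humidity < 79 → 24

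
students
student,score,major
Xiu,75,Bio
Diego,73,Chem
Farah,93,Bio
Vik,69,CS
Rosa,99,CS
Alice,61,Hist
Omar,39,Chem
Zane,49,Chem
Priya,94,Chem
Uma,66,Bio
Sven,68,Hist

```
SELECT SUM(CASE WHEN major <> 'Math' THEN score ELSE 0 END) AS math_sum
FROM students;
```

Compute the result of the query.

student=Xiu: ✓ → 75
student=Diego: ✓ → 73
student=Farah: ✓ → 93
student=Vik: ✓ → 69
student=Rosa: ✓ → 99
student=Alice: ✓ → 61
student=Omar: ✓ → 39
student=Zane: ✓ → 49
student=Priya: ✓ → 94
student=Uma: ✓ → 66
student=Sven: ✓ → 68
math_sum = 75 + 73 + 93 + 69 + 99 + 61 + 39 + 49 + 94 + 66 + 68 = 786

786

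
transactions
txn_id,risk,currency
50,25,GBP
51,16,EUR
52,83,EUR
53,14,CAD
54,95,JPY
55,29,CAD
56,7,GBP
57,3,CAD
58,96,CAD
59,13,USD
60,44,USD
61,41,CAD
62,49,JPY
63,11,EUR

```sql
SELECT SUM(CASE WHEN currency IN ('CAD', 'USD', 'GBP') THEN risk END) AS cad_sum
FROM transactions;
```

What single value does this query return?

txn_id=50: ✓ → 25
txn_id=51: ✗
txn_id=52: ✗
txn_id=53: ✓ → 14
txn_id=54: ✗
txn_id=55: ✓ → 29
txn_id=56: ✓ → 7
txn_id=57: ✓ → 3
txn_id=58: ✓ → 96
txn_id=59: ✓ → 13
txn_id=60: ✓ → 44
txn_id=61: ✓ → 41
txn_id=62: ✗
txn_id=63: ✗
cad_sum = 25 + 14 + 29 + 7 + 3 + 96 + 13 + 44 + 41 = 272

272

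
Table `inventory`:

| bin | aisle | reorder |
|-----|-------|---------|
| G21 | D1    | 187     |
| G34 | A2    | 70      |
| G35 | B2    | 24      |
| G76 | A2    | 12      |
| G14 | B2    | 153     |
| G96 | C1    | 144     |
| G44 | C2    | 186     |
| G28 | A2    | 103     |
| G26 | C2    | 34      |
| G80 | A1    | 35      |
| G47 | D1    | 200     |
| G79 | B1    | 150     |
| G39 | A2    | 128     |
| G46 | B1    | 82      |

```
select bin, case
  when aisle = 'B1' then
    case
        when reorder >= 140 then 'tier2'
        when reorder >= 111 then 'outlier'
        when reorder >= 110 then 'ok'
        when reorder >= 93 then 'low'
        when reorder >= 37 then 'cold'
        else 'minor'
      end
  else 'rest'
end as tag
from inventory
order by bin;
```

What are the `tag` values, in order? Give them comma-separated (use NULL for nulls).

rest, rest, rest, rest, rest, rest, rest, rest, cold, rest, rest, tier2, rest, rest

bin=G14: aisle='B2' → outer ELSE → rest
bin=G21: aisle='D1' → outer ELSE → rest
bin=G26: aisle='C2' → outer ELSE → rest
bin=G28: aisle='A2' → outer ELSE → rest
bin=G34: aisle='A2' → outer ELSE → rest
bin=G35: aisle='B2' → outer ELSE → rest
bin=G39: aisle='A2' → outer ELSE → rest
bin=G44: aisle='C2' → outer ELSE → rest
bin=G46: aisle='B1' → inner[reorder >= 37] → cold
bin=G47: aisle='D1' → outer ELSE → rest
bin=G76: aisle='A2' → outer ELSE → rest
bin=G79: aisle='B1' → inner[reorder >= 140] → tier2
bin=G80: aisle='A1' → outer ELSE → rest
bin=G96: aisle='C1' → outer ELSE → rest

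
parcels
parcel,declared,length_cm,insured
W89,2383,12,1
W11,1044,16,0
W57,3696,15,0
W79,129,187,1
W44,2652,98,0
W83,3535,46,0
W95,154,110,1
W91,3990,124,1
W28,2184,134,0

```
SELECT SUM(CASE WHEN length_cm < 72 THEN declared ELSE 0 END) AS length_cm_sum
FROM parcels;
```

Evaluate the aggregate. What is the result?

10658

parcel=W89: ✓ → 2383
parcel=W11: ✓ → 1044
parcel=W57: ✓ → 3696
parcel=W79: ✗
parcel=W44: ✗
parcel=W83: ✓ → 3535
parcel=W95: ✗
parcel=W91: ✗
parcel=W28: ✗
length_cm_sum = 2383 + 1044 + 3696 + 3535 = 10658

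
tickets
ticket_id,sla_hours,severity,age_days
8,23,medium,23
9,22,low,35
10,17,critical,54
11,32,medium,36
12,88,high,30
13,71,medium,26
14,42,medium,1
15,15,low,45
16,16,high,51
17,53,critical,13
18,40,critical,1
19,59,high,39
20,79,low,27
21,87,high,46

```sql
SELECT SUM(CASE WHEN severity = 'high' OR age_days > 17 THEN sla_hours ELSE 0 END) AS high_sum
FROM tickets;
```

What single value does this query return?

ticket_id=8: ✓ → 23
ticket_id=9: ✓ → 22
ticket_id=10: ✓ → 17
ticket_id=11: ✓ → 32
ticket_id=12: ✓ → 88
ticket_id=13: ✓ → 71
ticket_id=14: ✗
ticket_id=15: ✓ → 15
ticket_id=16: ✓ → 16
ticket_id=17: ✗
ticket_id=18: ✗
ticket_id=19: ✓ → 59
ticket_id=20: ✓ → 79
ticket_id=21: ✓ → 87
high_sum = 23 + 22 + 17 + 32 + 88 + 71 + 15 + 16 + 59 + 79 + 87 = 509

509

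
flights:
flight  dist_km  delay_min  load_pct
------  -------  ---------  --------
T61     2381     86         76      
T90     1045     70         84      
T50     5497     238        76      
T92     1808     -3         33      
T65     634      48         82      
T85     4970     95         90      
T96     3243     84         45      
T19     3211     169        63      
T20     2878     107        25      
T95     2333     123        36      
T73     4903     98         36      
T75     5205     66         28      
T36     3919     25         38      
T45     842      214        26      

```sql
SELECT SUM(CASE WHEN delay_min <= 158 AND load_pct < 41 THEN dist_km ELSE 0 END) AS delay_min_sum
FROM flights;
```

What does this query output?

flight=T61: ✗
flight=T90: ✗
flight=T50: ✗
flight=T92: ✓ → 1808
flight=T65: ✗
flight=T85: ✗
flight=T96: ✗
flight=T19: ✗
flight=T20: ✓ → 2878
flight=T95: ✓ → 2333
flight=T73: ✓ → 4903
flight=T75: ✓ → 5205
flight=T36: ✓ → 3919
flight=T45: ✗
delay_min_sum = 1808 + 2878 + 2333 + 4903 + 5205 + 3919 = 21046

21046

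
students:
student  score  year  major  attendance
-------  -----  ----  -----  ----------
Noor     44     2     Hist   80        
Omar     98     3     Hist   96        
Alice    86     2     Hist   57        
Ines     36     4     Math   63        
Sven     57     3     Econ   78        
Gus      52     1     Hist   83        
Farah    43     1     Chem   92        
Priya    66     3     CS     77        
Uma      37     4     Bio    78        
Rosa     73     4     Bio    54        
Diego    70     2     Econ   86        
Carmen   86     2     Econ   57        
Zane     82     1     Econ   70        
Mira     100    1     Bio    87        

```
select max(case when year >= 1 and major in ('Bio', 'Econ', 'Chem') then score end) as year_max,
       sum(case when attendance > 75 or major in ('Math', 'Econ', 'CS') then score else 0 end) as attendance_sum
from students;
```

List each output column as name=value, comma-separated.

[year_max: year >= 1 and major in ('Bio', 'Econ', 'Chem')]
student=Noor: ✗
student=Omar: ✗
student=Alice: ✗
student=Ines: ✗
student=Sven: ✓ → 57
student=Gus: ✗
student=Farah: ✓ → 43
student=Priya: ✗
student=Uma: ✓ → 37
student=Rosa: ✓ → 73
student=Diego: ✓ → 70
student=Carmen: ✓ → 86
student=Zane: ✓ → 82
student=Mira: ✓ → 100
year_max = MAX(57, 43, 37, 73, 70, 86, 82, 100) = 100
—
[attendance_sum: attendance > 75 or major in ('Math', 'Econ', 'CS')]
student=Noor: ✓ → 44
student=Omar: ✓ → 98
student=Alice: ✗
student=Ines: ✓ → 36
student=Sven: ✓ → 57
student=Gus: ✓ → 52
student=Farah: ✓ → 43
student=Priya: ✓ → 66
student=Uma: ✓ → 37
student=Rosa: ✗
student=Diego: ✓ → 70
student=Carmen: ✓ → 86
student=Zane: ✓ → 82
student=Mira: ✓ → 100
attendance_sum = 44 + 98 + 36 + 57 + 52 + 43 + 66 + 37 + 70 + 86 + 82 + 100 = 771

year_max=100, attendance_sum=771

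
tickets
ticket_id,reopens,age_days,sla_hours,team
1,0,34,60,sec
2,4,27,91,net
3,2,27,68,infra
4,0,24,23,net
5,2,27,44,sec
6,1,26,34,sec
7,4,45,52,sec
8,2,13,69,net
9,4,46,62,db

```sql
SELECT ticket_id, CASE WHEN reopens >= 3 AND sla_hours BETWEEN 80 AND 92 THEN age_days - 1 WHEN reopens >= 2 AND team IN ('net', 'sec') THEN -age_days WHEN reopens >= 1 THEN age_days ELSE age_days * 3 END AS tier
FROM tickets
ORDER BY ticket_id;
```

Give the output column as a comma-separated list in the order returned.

ticket_id=1: ELSE → 102
ticket_id=2: reopens >= 3 AND sla_hours BETWEEN 80 AND 92 → 26
ticket_id=3: reopens >= 1 → 27
ticket_id=4: ELSE → 72
ticket_id=5: reopens >= 2 AND team IN ('net', 'sec') → -27
ticket_id=6: reopens >= 1 → 26
ticket_id=7: reopens >= 2 AND team IN ('net', 'sec') → -45
ticket_id=8: reopens >= 2 AND team IN ('net', 'sec') → -13
ticket_id=9: reopens >= 1 → 46

102, 26, 27, 72, -27, 26, -45, -13, 46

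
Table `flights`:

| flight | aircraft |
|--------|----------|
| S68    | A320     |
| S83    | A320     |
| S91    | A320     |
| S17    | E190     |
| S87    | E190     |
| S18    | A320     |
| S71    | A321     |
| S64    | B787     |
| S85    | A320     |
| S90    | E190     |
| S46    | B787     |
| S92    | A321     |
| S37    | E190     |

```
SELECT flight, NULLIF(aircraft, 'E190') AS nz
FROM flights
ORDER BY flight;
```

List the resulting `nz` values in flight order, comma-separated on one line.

NULL, A320, NULL, B787, B787, A320, A321, A320, A320, NULL, NULL, A320, A321

flight=S17: aircraft=E190 vs E190: equal → NULL
flight=S18: aircraft=A320 vs E190: differ → A320
flight=S37: aircraft=E190 vs E190: equal → NULL
flight=S46: aircraft=B787 vs E190: differ → B787
flight=S64: aircraft=B787 vs E190: differ → B787
flight=S68: aircraft=A320 vs E190: differ → A320
flight=S71: aircraft=A321 vs E190: differ → A321
flight=S83: aircraft=A320 vs E190: differ → A320
flight=S85: aircraft=A320 vs E190: differ → A320
flight=S87: aircraft=E190 vs E190: equal → NULL
flight=S90: aircraft=E190 vs E190: equal → NULL
flight=S91: aircraft=A320 vs E190: differ → A320
flight=S92: aircraft=A321 vs E190: differ → A321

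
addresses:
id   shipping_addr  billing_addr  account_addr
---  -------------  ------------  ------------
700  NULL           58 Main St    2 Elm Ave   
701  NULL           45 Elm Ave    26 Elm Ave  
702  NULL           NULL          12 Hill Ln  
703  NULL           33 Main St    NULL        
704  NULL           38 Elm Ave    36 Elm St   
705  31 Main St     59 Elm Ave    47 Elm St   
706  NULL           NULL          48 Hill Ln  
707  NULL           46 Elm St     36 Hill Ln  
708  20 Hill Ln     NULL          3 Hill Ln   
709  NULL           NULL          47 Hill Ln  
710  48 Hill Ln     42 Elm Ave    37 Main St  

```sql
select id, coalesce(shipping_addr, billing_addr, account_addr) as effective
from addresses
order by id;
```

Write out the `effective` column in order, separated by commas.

id=700: shipping_addr=NULL, billing_addr=58 Main St → 58 Main St
id=701: shipping_addr=NULL, billing_addr=45 Elm Ave → 45 Elm Ave
id=702: shipping_addr=NULL, billing_addr=NULL, account_addr=12 Hill Ln → 12 Hill Ln
id=703: shipping_addr=NULL, billing_addr=33 Main St → 33 Main St
id=704: shipping_addr=NULL, billing_addr=38 Elm Ave → 38 Elm Ave
id=705: shipping_addr=31 Main St → 31 Main St
id=706: shipping_addr=NULL, billing_addr=NULL, account_addr=48 Hill Ln → 48 Hill Ln
id=707: shipping_addr=NULL, billing_addr=46 Elm St → 46 Elm St
id=708: shipping_addr=20 Hill Ln → 20 Hill Ln
id=709: shipping_addr=NULL, billing_addr=NULL, account_addr=47 Hill Ln → 47 Hill Ln
id=710: shipping_addr=48 Hill Ln → 48 Hill Ln

58 Main St, 45 Elm Ave, 12 Hill Ln, 33 Main St, 38 Elm Ave, 31 Main St, 48 Hill Ln, 46 Elm St, 20 Hill Ln, 47 Hill Ln, 48 Hill Ln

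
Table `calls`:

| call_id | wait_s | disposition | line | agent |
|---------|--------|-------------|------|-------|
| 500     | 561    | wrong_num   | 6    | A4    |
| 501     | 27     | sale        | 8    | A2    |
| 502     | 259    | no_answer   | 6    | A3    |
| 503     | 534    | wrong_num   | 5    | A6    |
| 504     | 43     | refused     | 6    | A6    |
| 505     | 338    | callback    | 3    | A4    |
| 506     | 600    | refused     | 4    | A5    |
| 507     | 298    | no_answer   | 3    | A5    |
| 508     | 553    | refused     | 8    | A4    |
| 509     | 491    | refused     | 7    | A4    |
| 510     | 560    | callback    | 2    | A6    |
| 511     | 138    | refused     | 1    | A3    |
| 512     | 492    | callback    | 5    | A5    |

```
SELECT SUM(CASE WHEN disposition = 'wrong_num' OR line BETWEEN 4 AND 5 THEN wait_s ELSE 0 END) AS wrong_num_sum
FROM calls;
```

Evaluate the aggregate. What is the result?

2187

call_id=500: ✓ → 561
call_id=501: ✗
call_id=502: ✗
call_id=503: ✓ → 534
call_id=504: ✗
call_id=505: ✗
call_id=506: ✓ → 600
call_id=507: ✗
call_id=508: ✗
call_id=509: ✗
call_id=510: ✗
call_id=511: ✗
call_id=512: ✓ → 492
wrong_num_sum = 561 + 534 + 600 + 492 = 2187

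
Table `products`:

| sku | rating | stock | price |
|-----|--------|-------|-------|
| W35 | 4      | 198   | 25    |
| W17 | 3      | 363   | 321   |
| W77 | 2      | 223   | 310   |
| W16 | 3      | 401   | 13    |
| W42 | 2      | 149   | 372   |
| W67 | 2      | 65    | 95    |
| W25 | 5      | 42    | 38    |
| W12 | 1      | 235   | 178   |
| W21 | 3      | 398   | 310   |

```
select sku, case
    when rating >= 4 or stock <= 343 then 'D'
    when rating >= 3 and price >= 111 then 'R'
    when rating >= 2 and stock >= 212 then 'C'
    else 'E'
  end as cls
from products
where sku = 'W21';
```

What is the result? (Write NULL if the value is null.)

sku = W21: rating=3, stock=398, price=310.
rating >= 4 or stock <= 343 → false
rating >= 3 and price >= 111 → true → R

R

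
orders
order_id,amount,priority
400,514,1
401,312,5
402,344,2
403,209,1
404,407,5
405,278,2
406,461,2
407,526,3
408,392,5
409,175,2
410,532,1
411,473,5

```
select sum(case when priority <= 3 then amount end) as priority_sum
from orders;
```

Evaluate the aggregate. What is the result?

3039

order_id=400: ✓ → 514
order_id=401: ✗
order_id=402: ✓ → 344
order_id=403: ✓ → 209
order_id=404: ✗
order_id=405: ✓ → 278
order_id=406: ✓ → 461
order_id=407: ✓ → 526
order_id=408: ✗
order_id=409: ✓ → 175
order_id=410: ✓ → 532
order_id=411: ✗
priority_sum = 514 + 344 + 209 + 278 + 461 + 526 + 175 + 532 = 3039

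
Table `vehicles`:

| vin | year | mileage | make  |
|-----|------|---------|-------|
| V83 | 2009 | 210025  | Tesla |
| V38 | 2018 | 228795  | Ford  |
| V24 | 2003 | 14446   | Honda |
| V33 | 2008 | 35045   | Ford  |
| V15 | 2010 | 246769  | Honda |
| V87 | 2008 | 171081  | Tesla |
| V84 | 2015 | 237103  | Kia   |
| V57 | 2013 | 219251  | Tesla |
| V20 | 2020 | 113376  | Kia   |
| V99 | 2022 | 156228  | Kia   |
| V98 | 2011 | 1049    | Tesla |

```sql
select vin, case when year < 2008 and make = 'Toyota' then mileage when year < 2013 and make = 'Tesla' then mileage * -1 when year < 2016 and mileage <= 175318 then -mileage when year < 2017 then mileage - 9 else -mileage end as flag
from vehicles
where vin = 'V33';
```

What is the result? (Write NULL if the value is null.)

-35045

vin = V33: year=2008, mileage=35045, make=Ford.
year < 2008 and make = 'Toyota' → false
year < 2013 and make = 'Tesla' → false
year < 2016 and mileage <= 175318 → true → -35045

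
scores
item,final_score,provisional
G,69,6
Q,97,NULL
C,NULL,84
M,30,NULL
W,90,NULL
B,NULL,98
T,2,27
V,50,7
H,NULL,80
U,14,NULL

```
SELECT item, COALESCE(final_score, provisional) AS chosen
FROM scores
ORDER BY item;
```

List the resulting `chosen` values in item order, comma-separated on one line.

98, 84, 69, 80, 30, 97, 2, 14, 50, 90

item=B: final_score=NULL, provisional=98 → 98
item=C: final_score=NULL, provisional=84 → 84
item=G: final_score=69 → 69
item=H: final_score=NULL, provisional=80 → 80
item=M: final_score=30 → 30
item=Q: final_score=97 → 97
item=T: final_score=2 → 2
item=U: final_score=14 → 14
item=V: final_score=50 → 50
item=W: final_score=90 → 90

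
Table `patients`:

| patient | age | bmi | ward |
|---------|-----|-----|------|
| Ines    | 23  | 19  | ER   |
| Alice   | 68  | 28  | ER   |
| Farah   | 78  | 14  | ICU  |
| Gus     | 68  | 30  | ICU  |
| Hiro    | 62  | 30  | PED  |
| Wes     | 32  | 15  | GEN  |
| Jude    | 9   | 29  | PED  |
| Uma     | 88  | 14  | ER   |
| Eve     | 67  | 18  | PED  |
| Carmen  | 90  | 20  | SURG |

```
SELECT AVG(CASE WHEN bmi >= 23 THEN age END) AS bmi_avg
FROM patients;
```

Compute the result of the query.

patient=Ines: ✗
patient=Alice: ✓ → 68
patient=Farah: ✗
patient=Gus: ✓ → 68
patient=Hiro: ✓ → 62
patient=Wes: ✗
patient=Jude: ✓ → 9
patient=Uma: ✗
patient=Eve: ✗
patient=Carmen: ✗
bmi_avg = (68 + 68 + 62 + 9) / 4 = 51.75

51.75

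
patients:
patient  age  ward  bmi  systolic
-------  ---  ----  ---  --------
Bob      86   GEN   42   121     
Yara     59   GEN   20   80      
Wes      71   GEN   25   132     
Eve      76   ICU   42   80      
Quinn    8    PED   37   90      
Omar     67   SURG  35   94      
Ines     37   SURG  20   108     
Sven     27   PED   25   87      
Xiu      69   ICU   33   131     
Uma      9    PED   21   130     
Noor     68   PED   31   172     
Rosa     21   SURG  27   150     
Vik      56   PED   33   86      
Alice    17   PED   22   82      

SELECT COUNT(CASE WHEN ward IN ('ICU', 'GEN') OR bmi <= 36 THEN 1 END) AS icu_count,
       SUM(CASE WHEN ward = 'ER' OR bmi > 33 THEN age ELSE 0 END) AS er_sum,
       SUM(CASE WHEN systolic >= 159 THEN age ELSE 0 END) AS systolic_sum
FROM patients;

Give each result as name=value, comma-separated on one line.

icu_count=13, er_sum=237, systolic_sum=68

[icu_count: ward IN ('ICU', 'GEN') OR bmi <= 36]
patient=Bob: ✓ → 1
patient=Yara: ✓ → 1
patient=Wes: ✓ → 1
patient=Eve: ✓ → 1
patient=Quinn: ✗
patient=Omar: ✓ → 1
patient=Ines: ✓ → 1
patient=Sven: ✓ → 1
patient=Xiu: ✓ → 1
patient=Uma: ✓ → 1
patient=Noor: ✓ → 1
patient=Rosa: ✓ → 1
patient=Vik: ✓ → 1
patient=Alice: ✓ → 1
icu_count = COUNT(1, 1, 1, 1, 1, 1, 1, 1, 1, 1, 1, 1, 1) = 13
—
[er_sum: ward = 'ER' OR bmi > 33]
patient=Bob: ✓ → 86
patient=Yara: ✗
patient=Wes: ✗
patient=Eve: ✓ → 76
patient=Quinn: ✓ → 8
patient=Omar: ✓ → 67
patient=Ines: ✗
patient=Sven: ✗
patient=Xiu: ✗
patient=Uma: ✗
patient=Noor: ✗
patient=Rosa: ✗
patient=Vik: ✗
patient=Alice: ✗
er_sum = 86 + 76 + 8 + 67 = 237
—
[systolic_sum: systolic >= 159]
patient=Bob: ✗
patient=Yara: ✗
patient=Wes: ✗
patient=Eve: ✗
patient=Quinn: ✗
patient=Omar: ✗
patient=Ines: ✗
patient=Sven: ✗
patient=Xiu: ✗
patient=Uma: ✗
patient=Noor: ✓ → 68
patient=Rosa: ✗
patient=Vik: ✗
patient=Alice: ✗
systolic_sum = 68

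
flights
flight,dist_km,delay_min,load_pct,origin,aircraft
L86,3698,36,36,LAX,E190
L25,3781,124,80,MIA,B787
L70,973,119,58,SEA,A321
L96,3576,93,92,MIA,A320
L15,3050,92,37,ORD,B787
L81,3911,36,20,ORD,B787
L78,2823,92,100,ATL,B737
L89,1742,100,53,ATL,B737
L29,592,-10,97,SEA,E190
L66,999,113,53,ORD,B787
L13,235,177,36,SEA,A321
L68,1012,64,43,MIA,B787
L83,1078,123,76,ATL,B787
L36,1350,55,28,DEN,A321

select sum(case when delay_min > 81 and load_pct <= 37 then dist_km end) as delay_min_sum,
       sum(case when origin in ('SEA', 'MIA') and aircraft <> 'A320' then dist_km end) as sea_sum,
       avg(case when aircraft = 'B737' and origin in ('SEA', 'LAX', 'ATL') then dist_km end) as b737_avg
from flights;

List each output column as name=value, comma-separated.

delay_min_sum=3285, sea_sum=6593, b737_avg=2282.5

[delay_min_sum: delay_min > 81 and load_pct <= 37]
flight=L86: ✗
flight=L25: ✗
flight=L70: ✗
flight=L96: ✗
flight=L15: ✓ → 3050
flight=L81: ✗
flight=L78: ✗
flight=L89: ✗
flight=L29: ✗
flight=L66: ✗
flight=L13: ✓ → 235
flight=L68: ✗
flight=L83: ✗
flight=L36: ✗
delay_min_sum = 3050 + 235 = 3285
—
[sea_sum: origin in ('SEA', 'MIA') and aircraft <> 'A320']
flight=L86: ✗
flight=L25: ✓ → 3781
flight=L70: ✓ → 973
flight=L96: ✗
flight=L15: ✗
flight=L81: ✗
flight=L78: ✗
flight=L89: ✗
flight=L29: ✓ → 592
flight=L66: ✗
flight=L13: ✓ → 235
flight=L68: ✓ → 1012
flight=L83: ✗
flight=L36: ✗
sea_sum = 3781 + 973 + 592 + 235 + 1012 = 6593
—
[b737_avg: aircraft = 'B737' and origin in ('SEA', 'LAX', 'ATL')]
flight=L86: ✗
flight=L25: ✗
flight=L70: ✗
flight=L96: ✗
flight=L15: ✗
flight=L81: ✗
flight=L78: ✓ → 2823
flight=L89: ✓ → 1742
flight=L29: ✗
flight=L66: ✗
flight=L13: ✗
flight=L68: ✗
flight=L83: ✗
flight=L36: ✗
b737_avg = (2823 + 1742) / 2 = 2282.5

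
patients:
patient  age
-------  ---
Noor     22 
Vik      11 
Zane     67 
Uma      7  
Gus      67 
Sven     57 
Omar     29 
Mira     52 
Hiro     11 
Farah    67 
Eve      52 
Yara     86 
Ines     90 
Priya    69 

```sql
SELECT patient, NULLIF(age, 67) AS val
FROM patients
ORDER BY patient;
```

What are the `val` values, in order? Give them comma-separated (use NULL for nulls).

52, NULL, NULL, 11, 90, 52, 22, 29, 69, 57, 7, 11, 86, NULL

patient=Eve: age=52 vs 67: differ → 52
patient=Farah: age=67 vs 67: equal → NULL
patient=Gus: age=67 vs 67: equal → NULL
patient=Hiro: age=11 vs 67: differ → 11
patient=Ines: age=90 vs 67: differ → 90
patient=Mira: age=52 vs 67: differ → 52
patient=Noor: age=22 vs 67: differ → 22
patient=Omar: age=29 vs 67: differ → 29
patient=Priya: age=69 vs 67: differ → 69
patient=Sven: age=57 vs 67: differ → 57
patient=Uma: age=7 vs 67: differ → 7
patient=Vik: age=11 vs 67: differ → 11
patient=Yara: age=86 vs 67: differ → 86
patient=Zane: age=67 vs 67: equal → NULL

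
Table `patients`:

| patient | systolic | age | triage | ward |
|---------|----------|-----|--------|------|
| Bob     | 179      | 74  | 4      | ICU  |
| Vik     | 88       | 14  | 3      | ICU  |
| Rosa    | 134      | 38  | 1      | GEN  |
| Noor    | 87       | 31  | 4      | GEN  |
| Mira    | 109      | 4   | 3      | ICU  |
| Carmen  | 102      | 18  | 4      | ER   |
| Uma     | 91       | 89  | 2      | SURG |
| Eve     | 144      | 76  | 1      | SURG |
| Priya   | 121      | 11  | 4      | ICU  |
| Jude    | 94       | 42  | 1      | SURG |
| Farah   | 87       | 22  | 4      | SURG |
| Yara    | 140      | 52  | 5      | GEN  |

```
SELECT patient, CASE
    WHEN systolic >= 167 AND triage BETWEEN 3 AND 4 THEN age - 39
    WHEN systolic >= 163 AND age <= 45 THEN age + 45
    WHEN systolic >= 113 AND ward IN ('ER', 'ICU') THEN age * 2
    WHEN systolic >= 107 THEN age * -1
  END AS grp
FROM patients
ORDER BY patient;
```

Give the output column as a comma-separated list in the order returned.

patient=Bob: systolic >= 167 AND triage BETWEEN 3 AND 4 → 35
patient=Carmen: (no match → NULL) → NULL
patient=Eve: systolic >= 107 → -76
patient=Farah: (no match → NULL) → NULL
patient=Jude: (no match → NULL) → NULL
patient=Mira: systolic >= 107 → -4
patient=Noor: (no match → NULL) → NULL
patient=Priya: systolic >= 113 AND ward IN ('ER', 'ICU') → 22
patient=Rosa: systolic >= 107 → -38
patient=Uma: (no match → NULL) → NULL
patient=Vik: (no match → NULL) → NULL
patient=Yara: systolic >= 107 → -52

35, NULL, -76, NULL, NULL, -4, NULL, 22, -38, NULL, NULL, -52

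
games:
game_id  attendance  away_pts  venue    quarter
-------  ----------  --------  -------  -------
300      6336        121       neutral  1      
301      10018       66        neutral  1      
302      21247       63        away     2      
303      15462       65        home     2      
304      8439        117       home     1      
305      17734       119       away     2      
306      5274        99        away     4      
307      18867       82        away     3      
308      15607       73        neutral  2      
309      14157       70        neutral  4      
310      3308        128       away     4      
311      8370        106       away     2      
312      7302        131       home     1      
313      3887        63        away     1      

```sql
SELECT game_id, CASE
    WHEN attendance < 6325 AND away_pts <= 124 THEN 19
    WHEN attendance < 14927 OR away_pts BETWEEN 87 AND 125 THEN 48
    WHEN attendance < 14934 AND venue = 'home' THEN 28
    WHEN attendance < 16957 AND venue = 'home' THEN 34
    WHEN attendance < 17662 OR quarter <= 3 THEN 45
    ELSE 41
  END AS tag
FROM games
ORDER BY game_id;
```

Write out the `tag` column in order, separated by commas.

game_id=300: attendance < 14927 OR away_pts BETWEEN 87 AND 125 → 48
game_id=301: attendance < 14927 OR away_pts BETWEEN 87 AND 125 → 48
game_id=302: attendance < 17662 OR quarter <= 3 → 45
game_id=303: attendance < 16957 AND venue = 'home' → 34
game_id=304: attendance < 14927 OR away_pts BETWEEN 87 AND 125 → 48
game_id=305: attendance < 14927 OR away_pts BETWEEN 87 AND 125 → 48
game_id=306: attendance < 6325 AND away_pts <= 124 → 19
game_id=307: attendance < 17662 OR quarter <= 3 → 45
game_id=308: attendance < 17662 OR quarter <= 3 → 45
game_id=309: attendance < 14927 OR away_pts BETWEEN 87 AND 125 → 48
game_id=310: attendance < 14927 OR away_pts BETWEEN 87 AND 125 → 48
game_id=311: attendance < 14927 OR away_pts BETWEEN 87 AND 125 → 48
game_id=312: attendance < 14927 OR away_pts BETWEEN 87 AND 125 → 48
game_id=313: attendance < 6325 AND away_pts <= 124 → 19

48, 48, 45, 34, 48, 48, 19, 45, 45, 48, 48, 48, 48, 19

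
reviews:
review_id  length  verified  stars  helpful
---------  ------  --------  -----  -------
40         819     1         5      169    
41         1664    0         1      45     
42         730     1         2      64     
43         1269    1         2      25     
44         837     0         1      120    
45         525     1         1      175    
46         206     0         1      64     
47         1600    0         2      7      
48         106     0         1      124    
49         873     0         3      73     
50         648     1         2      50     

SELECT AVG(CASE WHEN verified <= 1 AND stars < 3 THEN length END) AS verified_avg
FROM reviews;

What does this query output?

review_id=40: ✗
review_id=41: ✓ → 1664
review_id=42: ✓ → 730
review_id=43: ✓ → 1269
review_id=44: ✓ → 837
review_id=45: ✓ → 525
review_id=46: ✓ → 206
review_id=47: ✓ → 1600
review_id=48: ✓ → 106
review_id=49: ✗
review_id=50: ✓ → 648
verified_avg = (1664 + 730 + 1269 + 837 + 525 + 206 + 1600 + 106 + 648) / 9 = 842.7777777778

842.7777777778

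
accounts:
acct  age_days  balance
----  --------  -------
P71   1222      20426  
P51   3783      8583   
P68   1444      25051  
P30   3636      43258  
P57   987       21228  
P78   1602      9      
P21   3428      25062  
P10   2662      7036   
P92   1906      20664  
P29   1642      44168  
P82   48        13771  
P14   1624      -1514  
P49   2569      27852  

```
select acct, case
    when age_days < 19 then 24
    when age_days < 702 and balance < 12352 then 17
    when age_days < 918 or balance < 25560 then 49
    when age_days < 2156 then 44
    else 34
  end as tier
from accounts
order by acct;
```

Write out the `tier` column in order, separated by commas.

acct=P10: age_days < 918 or balance < 25560 → 49
acct=P14: age_days < 918 or balance < 25560 → 49
acct=P21: age_days < 918 or balance < 25560 → 49
acct=P29: age_days < 2156 → 44
acct=P30: ELSE → 34
acct=P49: ELSE → 34
acct=P51: age_days < 918 or balance < 25560 → 49
acct=P57: age_days < 918 or balance < 25560 → 49
acct=P68: age_days < 918 or balance < 25560 → 49
acct=P71: age_days < 918 or balance < 25560 → 49
acct=P78: age_days < 918 or balance < 25560 → 49
acct=P82: age_days < 918 or balance < 25560 → 49
acct=P92: age_days < 918 or balance < 25560 → 49

49, 49, 49, 44, 34, 34, 49, 49, 49, 49, 49, 49, 49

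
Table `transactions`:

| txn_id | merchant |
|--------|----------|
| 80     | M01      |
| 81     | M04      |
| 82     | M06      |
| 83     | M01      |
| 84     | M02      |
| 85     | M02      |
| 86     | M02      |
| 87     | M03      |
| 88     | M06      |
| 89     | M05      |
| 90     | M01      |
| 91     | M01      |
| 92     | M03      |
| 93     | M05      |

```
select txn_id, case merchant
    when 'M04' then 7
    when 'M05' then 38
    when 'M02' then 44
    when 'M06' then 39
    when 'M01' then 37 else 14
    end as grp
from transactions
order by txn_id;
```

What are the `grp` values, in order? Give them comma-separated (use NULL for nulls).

txn_id=80: merchant='M01' → 37
txn_id=81: merchant='M04' → 7
txn_id=82: merchant='M06' → 39
txn_id=83: merchant='M01' → 37
txn_id=84: merchant='M02' → 44
txn_id=85: merchant='M02' → 44
txn_id=86: merchant='M02' → 44
txn_id=87: ELSE → 14
txn_id=88: merchant='M06' → 39
txn_id=89: merchant='M05' → 38
txn_id=90: merchant='M01' → 37
txn_id=91: merchant='M01' → 37
txn_id=92: ELSE → 14
txn_id=93: merchant='M05' → 38

37, 7, 39, 37, 44, 44, 44, 14, 39, 38, 37, 37, 14, 38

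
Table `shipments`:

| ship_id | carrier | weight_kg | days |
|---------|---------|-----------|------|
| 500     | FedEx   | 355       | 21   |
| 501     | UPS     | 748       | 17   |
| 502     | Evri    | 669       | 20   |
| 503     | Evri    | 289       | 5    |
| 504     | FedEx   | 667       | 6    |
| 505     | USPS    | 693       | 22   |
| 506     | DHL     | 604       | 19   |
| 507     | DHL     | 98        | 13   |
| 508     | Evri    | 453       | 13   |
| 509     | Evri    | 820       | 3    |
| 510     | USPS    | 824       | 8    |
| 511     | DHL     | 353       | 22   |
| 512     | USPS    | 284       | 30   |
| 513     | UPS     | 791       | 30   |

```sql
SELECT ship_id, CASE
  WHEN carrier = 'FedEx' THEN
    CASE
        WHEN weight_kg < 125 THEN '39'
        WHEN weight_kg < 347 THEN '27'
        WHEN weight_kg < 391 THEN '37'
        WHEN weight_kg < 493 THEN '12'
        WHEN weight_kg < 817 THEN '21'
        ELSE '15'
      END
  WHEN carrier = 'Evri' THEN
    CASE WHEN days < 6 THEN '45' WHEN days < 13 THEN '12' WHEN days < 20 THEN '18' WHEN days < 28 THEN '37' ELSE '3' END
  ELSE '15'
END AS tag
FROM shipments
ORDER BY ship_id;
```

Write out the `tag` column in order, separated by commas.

37, 15, 37, 45, 21, 15, 15, 15, 18, 45, 15, 15, 15, 15

ship_id=500: carrier='FedEx' → inner[weight_kg < 391] → 37
ship_id=501: carrier='UPS' → outer ELSE → 15
ship_id=502: carrier='Evri' → inner[days < 28] → 37
ship_id=503: carrier='Evri' → inner[days < 6] → 45
ship_id=504: carrier='FedEx' → inner[weight_kg < 817] → 21
ship_id=505: carrier='USPS' → outer ELSE → 15
ship_id=506: carrier='DHL' → outer ELSE → 15
ship_id=507: carrier='DHL' → outer ELSE → 15
ship_id=508: carrier='Evri' → inner[days < 20] → 18
ship_id=509: carrier='Evri' → inner[days < 6] → 45
ship_id=510: carrier='USPS' → outer ELSE → 15
ship_id=511: carrier='DHL' → outer ELSE → 15
ship_id=512: carrier='USPS' → outer ELSE → 15
ship_id=513: carrier='UPS' → outer ELSE → 15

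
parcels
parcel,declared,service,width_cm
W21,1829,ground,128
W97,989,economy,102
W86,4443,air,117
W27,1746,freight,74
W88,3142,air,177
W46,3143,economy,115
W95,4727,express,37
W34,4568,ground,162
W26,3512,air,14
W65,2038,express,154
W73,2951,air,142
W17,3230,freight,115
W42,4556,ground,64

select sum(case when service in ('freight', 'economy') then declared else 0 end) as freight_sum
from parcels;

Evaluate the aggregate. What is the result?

9108

parcel=W21: ✗
parcel=W97: ✓ → 989
parcel=W86: ✗
parcel=W27: ✓ → 1746
parcel=W88: ✗
parcel=W46: ✓ → 3143
parcel=W95: ✗
parcel=W34: ✗
parcel=W26: ✗
parcel=W65: ✗
parcel=W73: ✗
parcel=W17: ✓ → 3230
parcel=W42: ✗
freight_sum = 989 + 1746 + 3143 + 3230 = 9108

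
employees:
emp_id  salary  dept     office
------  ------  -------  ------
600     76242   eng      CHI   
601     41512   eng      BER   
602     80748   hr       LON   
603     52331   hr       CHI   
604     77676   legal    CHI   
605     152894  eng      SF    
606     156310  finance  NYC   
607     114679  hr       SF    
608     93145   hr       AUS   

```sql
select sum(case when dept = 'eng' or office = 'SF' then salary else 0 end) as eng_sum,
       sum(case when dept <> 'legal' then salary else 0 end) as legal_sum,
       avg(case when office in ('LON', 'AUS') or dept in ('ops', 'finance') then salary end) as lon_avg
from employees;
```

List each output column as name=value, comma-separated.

[eng_sum: dept = 'eng' or office = 'SF']
emp_id=600: ✓ → 76242
emp_id=601: ✓ → 41512
emp_id=602: ✗
emp_id=603: ✗
emp_id=604: ✗
emp_id=605: ✓ → 152894
emp_id=606: ✗
emp_id=607: ✓ → 114679
emp_id=608: ✗
eng_sum = 76242 + 41512 + 152894 + 114679 = 385327
—
[legal_sum: dept <> 'legal']
emp_id=600: ✓ → 76242
emp_id=601: ✓ → 41512
emp_id=602: ✓ → 80748
emp_id=603: ✓ → 52331
emp_id=604: ✗
emp_id=605: ✓ → 152894
emp_id=606: ✓ → 156310
emp_id=607: ✓ → 114679
emp_id=608: ✓ → 93145
legal_sum = 76242 + 41512 + 80748 + 52331 + 152894 + 156310 + 114679 + 93145 = 767861
—
[lon_avg: office in ('LON', 'AUS') or dept in ('ops', 'finance')]
emp_id=600: ✗
emp_id=601: ✗
emp_id=602: ✓ → 80748
emp_id=603: ✗
emp_id=604: ✗
emp_id=605: ✗
emp_id=606: ✓ → 156310
emp_id=607: ✗
emp_id=608: ✓ → 93145
lon_avg = (80748 + 156310 + 93145) / 3 = 110067.6666666667

eng_sum=385327, legal_sum=767861, lon_avg=110067.6666666667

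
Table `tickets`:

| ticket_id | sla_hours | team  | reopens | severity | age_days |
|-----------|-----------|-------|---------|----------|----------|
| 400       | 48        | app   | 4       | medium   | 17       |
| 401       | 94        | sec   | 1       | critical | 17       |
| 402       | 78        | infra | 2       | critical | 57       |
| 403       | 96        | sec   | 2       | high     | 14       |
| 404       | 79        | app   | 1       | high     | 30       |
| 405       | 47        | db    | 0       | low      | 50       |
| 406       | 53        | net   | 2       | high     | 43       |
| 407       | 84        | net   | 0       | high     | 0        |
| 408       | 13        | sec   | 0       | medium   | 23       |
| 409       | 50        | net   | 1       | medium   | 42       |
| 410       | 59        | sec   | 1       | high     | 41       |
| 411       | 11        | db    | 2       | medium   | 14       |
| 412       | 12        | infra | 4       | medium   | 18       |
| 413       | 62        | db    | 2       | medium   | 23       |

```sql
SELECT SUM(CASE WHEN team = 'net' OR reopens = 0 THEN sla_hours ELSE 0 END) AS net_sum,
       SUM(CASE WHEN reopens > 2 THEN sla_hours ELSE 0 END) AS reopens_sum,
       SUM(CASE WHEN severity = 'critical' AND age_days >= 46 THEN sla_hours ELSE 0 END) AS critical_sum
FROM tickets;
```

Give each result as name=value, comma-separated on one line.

[net_sum: team = 'net' OR reopens = 0]
ticket_id=400: ✗
ticket_id=401: ✗
ticket_id=402: ✗
ticket_id=403: ✗
ticket_id=404: ✗
ticket_id=405: ✓ → 47
ticket_id=406: ✓ → 53
ticket_id=407: ✓ → 84
ticket_id=408: ✓ → 13
ticket_id=409: ✓ → 50
ticket_id=410: ✗
ticket_id=411: ✗
ticket_id=412: ✗
ticket_id=413: ✗
net_sum = 47 + 53 + 84 + 13 + 50 = 247
—
[reopens_sum: reopens > 2]
ticket_id=400: ✓ → 48
ticket_id=401: ✗
ticket_id=402: ✗
ticket_id=403: ✗
ticket_id=404: ✗
ticket_id=405: ✗
ticket_id=406: ✗
ticket_id=407: ✗
ticket_id=408: ✗
ticket_id=409: ✗
ticket_id=410: ✗
ticket_id=411: ✗
ticket_id=412: ✓ → 12
ticket_id=413: ✗
reopens_sum = 48 + 12 = 60
—
[critical_sum: severity = 'critical' AND age_days >= 46]
ticket_id=400: ✗
ticket_id=401: ✗
ticket_id=402: ✓ → 78
ticket_id=403: ✗
ticket_id=404: ✗
ticket_id=405: ✗
ticket_id=406: ✗
ticket_id=407: ✗
ticket_id=408: ✗
ticket_id=409: ✗
ticket_id=410: ✗
ticket_id=411: ✗
ticket_id=412: ✗
ticket_id=413: ✗
critical_sum = 78

net_sum=247, reopens_sum=60, critical_sum=78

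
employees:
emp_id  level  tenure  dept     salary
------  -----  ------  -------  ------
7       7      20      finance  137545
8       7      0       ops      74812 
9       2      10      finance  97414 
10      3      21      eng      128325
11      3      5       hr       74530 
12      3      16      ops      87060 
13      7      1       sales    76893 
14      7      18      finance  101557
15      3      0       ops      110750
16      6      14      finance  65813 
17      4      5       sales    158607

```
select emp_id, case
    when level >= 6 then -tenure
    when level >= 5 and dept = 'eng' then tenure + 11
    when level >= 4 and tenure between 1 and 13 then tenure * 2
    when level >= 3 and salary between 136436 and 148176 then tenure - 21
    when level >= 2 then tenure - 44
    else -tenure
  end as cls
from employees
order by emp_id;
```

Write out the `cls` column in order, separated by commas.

emp_id=7: level >= 6 → -20
emp_id=8: level >= 6 → 0
emp_id=9: level >= 2 → -34
emp_id=10: level >= 2 → -23
emp_id=11: level >= 2 → -39
emp_id=12: level >= 2 → -28
emp_id=13: level >= 6 → -1
emp_id=14: level >= 6 → -18
emp_id=15: level >= 2 → -44
emp_id=16: level >= 6 → -14
emp_id=17: level >= 4 and tenure between 1 and 13 → 10

-20, 0, -34, -23, -39, -28, -1, -18, -44, -14, 10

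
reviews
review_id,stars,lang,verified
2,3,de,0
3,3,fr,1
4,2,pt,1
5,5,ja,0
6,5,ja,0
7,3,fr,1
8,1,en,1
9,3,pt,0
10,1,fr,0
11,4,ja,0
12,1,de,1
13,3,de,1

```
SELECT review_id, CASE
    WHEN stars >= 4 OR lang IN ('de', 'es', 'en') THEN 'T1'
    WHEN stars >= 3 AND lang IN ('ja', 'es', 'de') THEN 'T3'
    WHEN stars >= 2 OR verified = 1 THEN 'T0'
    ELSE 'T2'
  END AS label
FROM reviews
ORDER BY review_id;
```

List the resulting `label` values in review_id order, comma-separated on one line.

T1, T0, T0, T1, T1, T0, T1, T0, T2, T1, T1, T1

review_id=2: stars >= 4 OR lang IN ('de', 'es', 'en') → T1
review_id=3: stars >= 2 OR verified = 1 → T0
review_id=4: stars >= 2 OR verified = 1 → T0
review_id=5: stars >= 4 OR lang IN ('de', 'es', 'en') → T1
review_id=6: stars >= 4 OR lang IN ('de', 'es', 'en') → T1
review_id=7: stars >= 2 OR verified = 1 → T0
review_id=8: stars >= 4 OR lang IN ('de', 'es', 'en') → T1
review_id=9: stars >= 2 OR verified = 1 → T0
review_id=10: ELSE → T2
review_id=11: stars >= 4 OR lang IN ('de', 'es', 'en') → T1
review_id=12: stars >= 4 OR lang IN ('de', 'es', 'en') → T1
review_id=13: stars >= 4 OR lang IN ('de', 'es', 'en') → T1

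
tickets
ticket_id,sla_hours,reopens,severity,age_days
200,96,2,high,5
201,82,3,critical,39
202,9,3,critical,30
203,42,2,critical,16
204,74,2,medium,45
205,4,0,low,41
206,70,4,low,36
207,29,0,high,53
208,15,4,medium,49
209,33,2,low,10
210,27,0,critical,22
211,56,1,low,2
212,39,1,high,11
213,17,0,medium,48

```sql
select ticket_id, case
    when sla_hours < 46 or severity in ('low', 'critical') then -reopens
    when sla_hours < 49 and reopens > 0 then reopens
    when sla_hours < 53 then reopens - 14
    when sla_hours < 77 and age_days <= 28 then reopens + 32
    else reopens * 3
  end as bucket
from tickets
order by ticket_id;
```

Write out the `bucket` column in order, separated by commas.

6, -3, -3, -2, 6, 0, -4, 0, -4, -2, 0, -1, -1, 0

ticket_id=200: ELSE → 6
ticket_id=201: sla_hours < 46 or severity in ('low', 'critical') → -3
ticket_id=202: sla_hours < 46 or severity in ('low', 'critical') → -3
ticket_id=203: sla_hours < 46 or severity in ('low', 'critical') → -2
ticket_id=204: ELSE → 6
ticket_id=205: sla_hours < 46 or severity in ('low', 'critical') → 0
ticket_id=206: sla_hours < 46 or severity in ('low', 'critical') → -4
ticket_id=207: sla_hours < 46 or severity in ('low', 'critical') → 0
ticket_id=208: sla_hours < 46 or severity in ('low', 'critical') → -4
ticket_id=209: sla_hours < 46 or severity in ('low', 'critical') → -2
ticket_id=210: sla_hours < 46 or severity in ('low', 'critical') → 0
ticket_id=211: sla_hours < 46 or severity in ('low', 'critical') → -1
ticket_id=212: sla_hours < 46 or severity in ('low', 'critical') → -1
ticket_id=213: sla_hours < 46 or severity in ('low', 'critical') → 0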